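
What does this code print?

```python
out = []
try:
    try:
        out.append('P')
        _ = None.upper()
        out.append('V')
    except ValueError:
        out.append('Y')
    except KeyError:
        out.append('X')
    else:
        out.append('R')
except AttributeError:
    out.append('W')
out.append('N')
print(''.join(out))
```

Execution trace: 'P' (try body) → 'W' (outer except AttributeError) → 'N' (after the try/except). Output: PWN

Answer: PWN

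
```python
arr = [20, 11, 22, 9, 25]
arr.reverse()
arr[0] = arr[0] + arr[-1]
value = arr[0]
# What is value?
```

Trace:
`arr = [20, 11, 22, 9, 25]` → arr = [20, 11, 22, 9, 25]
`arr.reverse()` → arr = [25, 9, 22, 11, 20]
`arr[0] = arr[0] + arr[-1]` → arr = [45, 9, 22, 11, 20]
`value = arr[0]` → value = 45
So value = 45

Answer: 45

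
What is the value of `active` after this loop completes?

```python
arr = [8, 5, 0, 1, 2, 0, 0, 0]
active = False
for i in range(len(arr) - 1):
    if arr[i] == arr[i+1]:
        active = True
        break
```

Check consecutive duplicates in [8, 5, 0, 1, 2, 0, 0, 0]
`active` takes the values: False → True

Answer: True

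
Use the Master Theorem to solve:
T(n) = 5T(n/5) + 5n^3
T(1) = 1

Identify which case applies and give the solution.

a=5, b=5, f(n)=5n^3. log_5(5) = 1. Since c=3 > 1 and the regularity condition holds (5(n/5)^3 = (5/5^3)n^3 with 5/5^3 < 1), Case 3 applies: T(n) = Θ(f(n)) = O(n^3).

Answer: O(n^3) - Case 3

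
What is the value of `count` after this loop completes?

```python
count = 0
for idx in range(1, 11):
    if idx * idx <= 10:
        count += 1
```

Count numbers where idx² ≤ 10
`count` takes the values: 0 → 1 → 2 → 3

Answer: 3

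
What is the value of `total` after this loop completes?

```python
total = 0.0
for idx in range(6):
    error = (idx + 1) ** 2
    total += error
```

Sum of squared losses 1² + 2² + ... + 6²
`total` takes the values: 0.0 → 1.0 → 5.0 → 14.0 → 30.0 → 55.0 → 91.0

Answer: 91.0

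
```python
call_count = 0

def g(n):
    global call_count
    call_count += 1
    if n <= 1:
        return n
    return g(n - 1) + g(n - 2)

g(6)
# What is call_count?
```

Calls(n) = 1 + Calls(n-1) + Calls(n-2); Calls(0)=Calls(1)=1. For n=6 this gives 25.

Answer: 25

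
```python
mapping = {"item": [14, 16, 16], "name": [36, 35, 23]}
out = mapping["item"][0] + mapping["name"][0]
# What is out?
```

Trace:
`mapping = {"item": [14, 16, 16], "name": [36, 35, 23]}` → mapping = {'item': [14, 16, 16], 'name': [36, 35, 23]}
`out = mapping["item"][0] + mapping["name"][0]` → out = 50
So out = 50

Answer: 50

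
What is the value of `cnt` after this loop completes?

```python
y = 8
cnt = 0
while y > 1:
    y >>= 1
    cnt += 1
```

Count right shifts until 1
`cnt` takes the values: 0 → 1 → 2 → 3

Answer: 3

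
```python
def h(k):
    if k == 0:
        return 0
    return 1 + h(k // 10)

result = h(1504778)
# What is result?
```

Count of digits of 1504778: 7

Answer: 7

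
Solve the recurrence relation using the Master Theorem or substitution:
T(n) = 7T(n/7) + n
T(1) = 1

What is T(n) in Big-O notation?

By Master Theorem: a=7, b=7, f(n)=n. Since log_7(7) = 1 and f(n) = Θ(n^1), Case 2 applies. T(n) = O(n log n).

Answer: O(n log n)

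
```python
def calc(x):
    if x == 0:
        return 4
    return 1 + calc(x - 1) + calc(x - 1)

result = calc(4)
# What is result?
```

calc(x) = 1 + 2·calc(x-1), calc(0)=4. Closed form: (4+1)·2^4 - 1 = 79.

Answer: 79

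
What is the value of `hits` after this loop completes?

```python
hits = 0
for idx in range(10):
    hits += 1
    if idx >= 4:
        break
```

Loop breaks when idx reaches 4, hits is 5
`hits` takes the values: 0 → 1 → 2 → 3 → 4 → 5

Answer: 5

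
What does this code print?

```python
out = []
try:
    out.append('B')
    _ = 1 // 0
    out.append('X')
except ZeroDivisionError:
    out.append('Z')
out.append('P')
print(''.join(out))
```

Execution trace: 'B' (try body) → 'Z' (except ZeroDivisionError) → 'P' (after the try/except). Output: BZP

Answer: BZP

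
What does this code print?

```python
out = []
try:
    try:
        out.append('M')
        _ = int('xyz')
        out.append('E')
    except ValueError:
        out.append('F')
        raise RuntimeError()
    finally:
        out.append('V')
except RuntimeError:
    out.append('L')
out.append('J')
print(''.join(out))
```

Execution trace: 'M' (inner try body) → 'F' (inner except ValueError) → 'V' (inner finally) → 'L' (outer except RuntimeError) → 'J' (after the try/except). Output: MFVLJ

Answer: MFVLJ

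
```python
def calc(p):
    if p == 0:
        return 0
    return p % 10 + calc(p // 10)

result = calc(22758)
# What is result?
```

Sum of digits of 22758: 8 + 5 + 7 + 2 + 2 = 24

Answer: 24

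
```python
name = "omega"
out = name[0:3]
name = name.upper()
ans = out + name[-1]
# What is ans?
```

Trace:
`name = "omega"` → name = 'omega'
`out = name[0:3]` → out = 'ome'
`name = name.upper()` → name = 'OMEGA'
`ans = out + name[-1]` → ans = 'omeA'
So ans = 'omeA'

Answer: 'omeA'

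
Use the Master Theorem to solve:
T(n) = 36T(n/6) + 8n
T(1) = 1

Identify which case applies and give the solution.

a=36, b=6, f(n)=8n. log_6(36) = 2. Since c=1 < 2, Case 1 applies: T(n) = Θ(n^log_b(a)) = O(n^2).

Answer: O(n^2) - Case 1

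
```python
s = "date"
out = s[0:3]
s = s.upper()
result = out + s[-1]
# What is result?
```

Trace:
`s = "date"` → s = 'date'
`out = s[0:3]` → out = 'dat'
`s = s.upper()` → s = 'DATE'
`result = out + s[-1]` → result = 'datE'
So result = 'datE'

Answer: 'datE'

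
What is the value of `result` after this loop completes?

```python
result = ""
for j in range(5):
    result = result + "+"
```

Repeat '+' 5 times
`result` takes the values: "" → "+" → "++" → "+++" → "++++" → "+++++"

Answer: "+++++"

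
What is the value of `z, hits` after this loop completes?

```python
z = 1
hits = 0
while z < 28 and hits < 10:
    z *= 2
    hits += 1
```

Double until >= 28 or 10 iterations
`z, hits` takes the values: (1, 0) → (2, 0) → (2, 1) → (4, 1) → (4, 2) → (8, 2) → (8, 3) → (16, 3) → (16, 4) → (32, 4) → (32, 5)

Answer: 32, 5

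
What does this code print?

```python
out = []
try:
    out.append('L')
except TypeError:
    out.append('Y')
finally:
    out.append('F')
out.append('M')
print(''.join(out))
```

Execution trace: 'L' (try body, no exception) → 'F' (finally) → 'M' (after the try/except). Output: LFM

Answer: LFM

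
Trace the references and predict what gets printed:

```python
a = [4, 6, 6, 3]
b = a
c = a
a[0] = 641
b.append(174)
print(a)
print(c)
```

Key concept: multiple aliases.
Step by step:
`a = [4, 6, 6, 3]` → a = [4, 6, 6, 3]
`b = a` → b = [4, 6, 6, 3] (same object as a)
`c = a` → c = [4, 6, 6, 3] (same object as a, b)
`a[0] = 641` → a = [641, 6, 6, 3] (same object as b, c); b = [641, 6, 6, 3] (same object as a, c); c = [641, 6, 6, 3] (same object as a, b)
`b.append(174)` → a = [641, 6, 6, 3, 174] (same object as b, c); b = [641, 6, 6, 3, 174] (same object as a, c); c = [641, 6, 6, 3, 174] (same object as a, b)
`print(a)` → prints [641, 6, 6, 3, 174]
`print(c)` → prints [641, 6, 6, 3, 174]

Answer:
[641, 6, 6, 3, 174]
[641, 6, 6, 3, 174]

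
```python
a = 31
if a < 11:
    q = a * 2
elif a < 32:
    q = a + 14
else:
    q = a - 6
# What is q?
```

Trace:
`a = 31` → a = 31
`if a < 11: ...` → a < 11 is False, a < 32 is True → q = 45
So q = 45

Answer: 45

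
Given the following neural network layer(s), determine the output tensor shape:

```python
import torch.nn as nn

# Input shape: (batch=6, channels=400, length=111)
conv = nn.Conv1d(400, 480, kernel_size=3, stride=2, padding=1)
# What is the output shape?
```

Input: (6, 400, 111) -> Output: (6, 480, 56)

Answer: (6, 480, 56)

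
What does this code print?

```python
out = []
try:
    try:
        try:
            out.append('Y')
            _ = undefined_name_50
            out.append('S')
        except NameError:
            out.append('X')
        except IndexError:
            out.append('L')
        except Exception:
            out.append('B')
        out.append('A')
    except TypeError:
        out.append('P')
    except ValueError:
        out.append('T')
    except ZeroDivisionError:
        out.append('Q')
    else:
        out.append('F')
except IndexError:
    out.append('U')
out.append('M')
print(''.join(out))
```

Execution trace: 'Y' (inner try body) → 'X' (inner except NameError) → 'A' (try body, no exception) → 'F' (else) → 'M' (after the try/except). Output: YXAFM

Answer: YXAFM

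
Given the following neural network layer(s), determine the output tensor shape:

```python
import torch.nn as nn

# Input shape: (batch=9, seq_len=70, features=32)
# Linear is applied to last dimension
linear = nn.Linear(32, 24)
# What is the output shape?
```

Input: (9, 70, 32) -> Output: (9, 70, 24)

Answer: (9, 70, 24)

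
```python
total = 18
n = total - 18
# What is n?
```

Trace:
`total = 18` → total = 18
`n = total - 18` → n = 0
So n = 0

Answer: 0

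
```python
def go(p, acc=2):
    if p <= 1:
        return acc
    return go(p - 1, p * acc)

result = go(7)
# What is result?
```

Accumulator trace (n, acc): (7, 2) -> (6, 14) -> (5, 84) -> (4, 420) -> (3, 1680) -> (2, 5040) -> (1, 10080) -> return 10080

Answer: 10080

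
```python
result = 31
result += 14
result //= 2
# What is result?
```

Trace:
`result = 31` → result = 31
`result += 14` → result = 45
`result //= 2` → result = 22
So result = 22

Answer: 22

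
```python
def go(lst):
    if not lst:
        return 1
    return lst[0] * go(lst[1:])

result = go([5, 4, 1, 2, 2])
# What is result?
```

Product over [5, 4, 1, 2, 2] = 5 * 4 * 1 * 2 * 2 = 80

Answer: 80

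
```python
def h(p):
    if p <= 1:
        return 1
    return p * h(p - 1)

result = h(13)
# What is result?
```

h(13) = 13 * 12 * 11 * 10 * 9 * 8 * 7 * 6 * 5 * 4 * 3 * 2 * 1 = 6227020800

Answer: 6227020800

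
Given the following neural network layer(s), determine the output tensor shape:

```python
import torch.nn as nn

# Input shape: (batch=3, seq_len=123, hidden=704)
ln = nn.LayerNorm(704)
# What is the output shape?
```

Input: (3, 123, 704) -> Output: (3, 123, 704)

Answer: (3, 123, 704)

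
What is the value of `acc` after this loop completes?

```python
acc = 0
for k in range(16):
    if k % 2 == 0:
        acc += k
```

Sum of even numbers 0 to 15
`acc` takes the values: 0 → 2 → 6 → 12 → 20 → 30 → 42 → 56

Answer: 56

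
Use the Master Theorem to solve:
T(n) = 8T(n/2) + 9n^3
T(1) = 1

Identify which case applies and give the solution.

a=8, b=2, f(n)=9n^3. log_2(8) = 3. Since c=3 = 3, Case 2 applies: T(n) = Θ(n^log_b(a) · log n) = O(n^3 log n).

Answer: O(n^3 log n) - Case 2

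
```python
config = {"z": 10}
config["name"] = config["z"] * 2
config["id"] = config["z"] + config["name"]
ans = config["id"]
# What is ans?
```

Trace:
`config = {"z": 10}` → config = {'z': 10}
`config["name"] = config["z"] * 2` → config = {'z': 10, 'name': 20}
`config["id"] = config["z"] + config["name"]` → config = {'z': 10, 'name': 20, 'id': 30}
`ans = config["id"]` → ans = 30
So ans = 30

Answer: 30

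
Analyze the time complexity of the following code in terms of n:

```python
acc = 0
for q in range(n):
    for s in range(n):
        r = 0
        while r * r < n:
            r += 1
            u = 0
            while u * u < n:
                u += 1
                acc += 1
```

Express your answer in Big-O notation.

Each loop level contributes: n × n × √n × √n. Multiplying the contributions gives O(n^3).

Answer: O(n^3)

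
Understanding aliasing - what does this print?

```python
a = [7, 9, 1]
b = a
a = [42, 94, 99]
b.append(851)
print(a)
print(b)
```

Key concept: rebinding vs mutation: a is rebound to a new list, b still points at the original.
Step by step:
`a = [7, 9, 1]` → a = [7, 9, 1]
`b = a` → b = [7, 9, 1] (same object as a)
`a = [42, 94, 99]` → a = [42, 94, 99]
`b.append(851)` → b = [7, 9, 1, 851]
`print(a)` → prints [42, 94, 99]
`print(b)` → prints [7, 9, 1, 851]

Answer:
[42, 94, 99]
[7, 9, 1, 851]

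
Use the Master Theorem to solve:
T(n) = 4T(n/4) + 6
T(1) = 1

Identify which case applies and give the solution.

a=4, b=4, f(n)=6. log_4(4) = 1. Since c=0 < 1, Case 1 applies: T(n) = Θ(n^log_b(a)) = O(n).

Answer: O(n) - Case 1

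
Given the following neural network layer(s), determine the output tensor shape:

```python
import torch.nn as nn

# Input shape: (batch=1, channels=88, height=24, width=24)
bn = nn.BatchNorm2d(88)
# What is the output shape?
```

Input: (1, 88, 24, 24) -> Output: (1, 88, 24, 24)

Answer: (1, 88, 24, 24)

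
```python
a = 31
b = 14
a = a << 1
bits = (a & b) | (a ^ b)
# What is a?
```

Trace:
`a = 31` → a = 31
`b = 14` → b = 14
`a = a << 1` → a = 62
`bits = (a & b) | (a ^ b)` → bits = 62
So a = 62

Answer: 62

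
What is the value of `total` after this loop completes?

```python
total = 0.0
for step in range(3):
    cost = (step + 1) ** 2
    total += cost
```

Sum of squared losses 1² + 2² + ... + 3²
`total` takes the values: 0.0 → 1.0 → 5.0 → 14.0

Answer: 14.0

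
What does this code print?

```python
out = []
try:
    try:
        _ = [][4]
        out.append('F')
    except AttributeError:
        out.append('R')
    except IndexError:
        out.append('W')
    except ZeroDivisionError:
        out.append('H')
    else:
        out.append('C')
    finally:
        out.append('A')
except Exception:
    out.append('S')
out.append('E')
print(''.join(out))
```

Execution trace: 'W' (inner except IndexError) → 'A' (inner finally) → 'E' (after the try/except). Output: WAE

Answer: WAE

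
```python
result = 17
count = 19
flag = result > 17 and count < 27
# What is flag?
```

Trace:
`result = 17` → result = 17
`count = 19` → count = 19
`flag = result > 17 and count < 27` → flag = False
So flag = False

Answer: False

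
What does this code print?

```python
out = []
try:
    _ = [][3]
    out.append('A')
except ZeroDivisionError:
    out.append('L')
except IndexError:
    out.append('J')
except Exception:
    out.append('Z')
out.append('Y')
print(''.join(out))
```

Execution trace: 'J' (except IndexError) → 'Y' (after the try/except). Output: JY

Answer: JY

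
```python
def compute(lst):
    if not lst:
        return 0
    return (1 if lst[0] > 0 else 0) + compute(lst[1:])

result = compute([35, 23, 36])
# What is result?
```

Count of positive elements in [35, 23, 36] = 3

Answer: 3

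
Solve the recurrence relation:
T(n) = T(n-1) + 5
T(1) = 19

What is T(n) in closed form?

Unrolling: T(n) = T(1) + 5·(n-1) = 19 + 5(n-1) = 5n + 14.

Answer: T(n) = 5n + 14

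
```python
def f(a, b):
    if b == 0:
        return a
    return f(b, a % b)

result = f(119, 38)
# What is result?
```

f(119, 38) -> f(38, 5) -> f(5, 3) -> f(3, 2) -> f(2, 1) -> f(1, 0) -> 1

Answer: 1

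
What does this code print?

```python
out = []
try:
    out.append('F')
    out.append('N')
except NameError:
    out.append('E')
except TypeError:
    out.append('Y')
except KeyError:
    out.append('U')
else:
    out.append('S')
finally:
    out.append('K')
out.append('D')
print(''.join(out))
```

Execution trace: 'F' (try body) → 'N' (try body, no exception) → 'S' (else) → 'K' (finally) → 'D' (after the try/except). Output: FNSKD

Answer: FNSKD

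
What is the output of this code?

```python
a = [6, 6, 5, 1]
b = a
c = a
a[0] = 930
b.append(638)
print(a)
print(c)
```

Key concept: multiple aliases.
Step by step:
`a = [6, 6, 5, 1]` → a = [6, 6, 5, 1]
`b = a` → b = [6, 6, 5, 1] (same object as a)
`c = a` → c = [6, 6, 5, 1] (same object as a, b)
`a[0] = 930` → a = [930, 6, 5, 1] (same object as b, c); b = [930, 6, 5, 1] (same object as a, c); c = [930, 6, 5, 1] (same object as a, b)
`b.append(638)` → a = [930, 6, 5, 1, 638] (same object as b, c); b = [930, 6, 5, 1, 638] (same object as a, c); c = [930, 6, 5, 1, 638] (same object as a, b)
`print(a)` → prints [930, 6, 5, 1, 638]
`print(c)` → prints [930, 6, 5, 1, 638]

Answer:
[930, 6, 5, 1, 638]
[930, 6, 5, 1, 638]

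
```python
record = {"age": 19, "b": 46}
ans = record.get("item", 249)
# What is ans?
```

Trace:
`record = {"age": 19, "b": 46}` → record = {'age': 19, 'b': 46}
`ans = record.get("item", 249)` → ans = 249
So ans = 249

Answer: 249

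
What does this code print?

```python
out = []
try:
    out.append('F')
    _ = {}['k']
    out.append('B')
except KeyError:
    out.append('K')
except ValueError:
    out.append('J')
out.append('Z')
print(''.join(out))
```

Execution trace: 'F' (try body) → 'K' (except KeyError) → 'Z' (after the try/except). Output: FKZ

Answer: FKZ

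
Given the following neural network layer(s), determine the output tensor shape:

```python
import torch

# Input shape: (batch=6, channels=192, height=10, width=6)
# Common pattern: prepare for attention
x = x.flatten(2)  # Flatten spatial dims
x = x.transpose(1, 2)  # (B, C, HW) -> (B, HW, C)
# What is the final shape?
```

Input: (6, 192, 10, 6) -> after flatten(2): (6, 192, 60) -> Output: (6, 60, 192)

Answer: (6, 60, 192)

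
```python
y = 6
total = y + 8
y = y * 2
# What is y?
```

Trace:
`y = 6` → y = 6
`total = y + 8` → total = 14
`y = y * 2` → y = 12
So y = 12

Answer: 12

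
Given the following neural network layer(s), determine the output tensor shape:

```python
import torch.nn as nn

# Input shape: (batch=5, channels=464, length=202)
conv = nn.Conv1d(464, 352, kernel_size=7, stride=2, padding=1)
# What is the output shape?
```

Input: (5, 464, 202) -> Output: (5, 352, 99)

Answer: (5, 352, 99)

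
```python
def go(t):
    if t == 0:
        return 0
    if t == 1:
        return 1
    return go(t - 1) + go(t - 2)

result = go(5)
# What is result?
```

Build up from base cases: go(0)=0, go(1)=1, go(2)=1, go(3)=2, go(4)=3, go(5)=5

Answer: 5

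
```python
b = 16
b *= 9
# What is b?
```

Trace:
`b = 16` → b = 16
`b *= 9` → b = 144
So b = 144

Answer: 144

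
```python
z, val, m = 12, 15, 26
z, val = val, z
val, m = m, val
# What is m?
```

Trace:
`z, val, m = 12, 15, 26` → z = 12; val = 15; m = 26
`z, val = val, z` → z = 15; val = 12
`val, m = m, val` → val = 26; m = 12
So m = 12

Answer: 12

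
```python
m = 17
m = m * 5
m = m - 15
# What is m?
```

Trace:
`m = 17` → m = 17
`m = m * 5` → m = 85
`m = m - 15` → m = 70
So m = 70

Answer: 70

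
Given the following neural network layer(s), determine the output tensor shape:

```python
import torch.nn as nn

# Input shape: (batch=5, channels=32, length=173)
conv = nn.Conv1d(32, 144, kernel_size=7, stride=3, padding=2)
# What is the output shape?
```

Input: (5, 32, 173) -> Output: (5, 144, 57)

Answer: (5, 144, 57)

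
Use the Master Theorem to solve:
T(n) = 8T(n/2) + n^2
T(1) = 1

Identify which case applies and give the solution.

a=8, b=2, f(n)=n^2. log_2(8) = 3. Since c=2 < 3, Case 1 applies: T(n) = Θ(n^log_b(a)) = O(n^3).

Answer: O(n^3) - Case 1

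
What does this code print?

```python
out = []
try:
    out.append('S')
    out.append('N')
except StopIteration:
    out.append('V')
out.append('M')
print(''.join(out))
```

Execution trace: 'S' (try body) → 'N' (try body, no exception) → 'M' (after the try/except). Output: SNM

Answer: SNM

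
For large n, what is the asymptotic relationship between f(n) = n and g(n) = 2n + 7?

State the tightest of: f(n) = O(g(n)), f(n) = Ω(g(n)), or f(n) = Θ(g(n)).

n vs 2n + 7: f(n) = Θ(g(n)) — they are asymptotically equivalent (constant factors don't affect Θ).

Answer: f(n) = Θ(g(n)) — they are asymptotically equivalent (constant factors don't affect Θ).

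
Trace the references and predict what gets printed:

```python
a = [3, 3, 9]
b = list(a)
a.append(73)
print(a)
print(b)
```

Key concept: list() constructor creates copy.
Step by step:
`a = [3, 3, 9]` → a = [3, 3, 9]
`b = list(a)` → b = [3, 3, 9]
`a.append(73)` → a = [3, 3, 9, 73]
`print(a)` → prints [3, 3, 9, 73]
`print(b)` → prints [3, 3, 9]

Answer:
[3, 3, 9, 73]
[3, 3, 9]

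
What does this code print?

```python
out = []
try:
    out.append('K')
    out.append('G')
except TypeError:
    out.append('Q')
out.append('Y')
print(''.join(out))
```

Execution trace: 'K' (try body) → 'G' (try body, no exception) → 'Y' (after the try/except). Output: KGY

Answer: KGY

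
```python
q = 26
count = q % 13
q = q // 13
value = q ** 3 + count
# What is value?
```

Trace:
`q = 26` → q = 26
`count = q % 13` → count = 0
`q = q // 13` → q = 2
`value = q ** 3 + count` → value = 8
So value = 8

Answer: 8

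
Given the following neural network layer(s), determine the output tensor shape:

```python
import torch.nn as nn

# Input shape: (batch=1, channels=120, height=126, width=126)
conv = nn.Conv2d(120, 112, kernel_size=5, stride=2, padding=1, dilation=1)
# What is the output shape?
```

Input: (1, 120, 126, 126) -> Output: (1, 112, 62, 62)

Answer: (1, 112, 62, 62)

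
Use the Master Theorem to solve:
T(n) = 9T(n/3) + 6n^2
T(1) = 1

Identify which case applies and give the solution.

a=9, b=3, f(n)=6n^2. log_3(9) = 2. Since c=2 = 2, Case 2 applies: T(n) = Θ(n^log_b(a) · log n) = O(n^2 log n).

Answer: O(n^2 log n) - Case 2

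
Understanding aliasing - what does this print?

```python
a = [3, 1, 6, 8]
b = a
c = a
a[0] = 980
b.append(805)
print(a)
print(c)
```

Key concept: multiple aliases.
Step by step:
`a = [3, 1, 6, 8]` → a = [3, 1, 6, 8]
`b = a` → b = [3, 1, 6, 8] (same object as a)
`c = a` → c = [3, 1, 6, 8] (same object as a, b)
`a[0] = 980` → a = [980, 1, 6, 8] (same object as b, c); b = [980, 1, 6, 8] (same object as a, c); c = [980, 1, 6, 8] (same object as a, b)
`b.append(805)` → a = [980, 1, 6, 8, 805] (same object as b, c); b = [980, 1, 6, 8, 805] (same object as a, c); c = [980, 1, 6, 8, 805] (same object as a, b)
`print(a)` → prints [980, 1, 6, 8, 805]
`print(c)` → prints [980, 1, 6, 8, 805]

Answer:
[980, 1, 6, 8, 805]
[980, 1, 6, 8, 805]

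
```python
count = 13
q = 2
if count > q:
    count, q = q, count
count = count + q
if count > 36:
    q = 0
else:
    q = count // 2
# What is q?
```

Trace:
`count = 13` → count = 13
`q = 2` → q = 2
`if count > q: ...` → count > q is True → count = 2; q = 13
`count = count + q` → count = 15
`if count > 36: ...` → count > 36 is False, take else branch → q = 7
So q = 7

Answer: 7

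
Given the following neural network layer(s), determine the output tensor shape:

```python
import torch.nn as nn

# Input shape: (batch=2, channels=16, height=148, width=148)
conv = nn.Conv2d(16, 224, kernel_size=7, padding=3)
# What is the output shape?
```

Input: (2, 16, 148, 148) -> Output: (2, 224, 148, 148)

Answer: (2, 224, 148, 148)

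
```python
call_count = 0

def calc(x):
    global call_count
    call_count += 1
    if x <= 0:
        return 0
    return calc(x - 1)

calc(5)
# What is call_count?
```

Linear recursion stepping by 1: 6 calls from x=5 down to ≤0.

Answer: 6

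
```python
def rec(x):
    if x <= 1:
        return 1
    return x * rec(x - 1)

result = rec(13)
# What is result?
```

rec(13) = 13 * 12 * 11 * 10 * 9 * 8 * 7 * 6 * 5 * 4 * 3 * 2 * 1 = 6227020800

Answer: 6227020800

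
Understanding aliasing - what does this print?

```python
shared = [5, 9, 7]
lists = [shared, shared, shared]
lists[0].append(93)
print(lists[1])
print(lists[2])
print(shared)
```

Key concept: list of same reference.
Step by step:
`shared = [5, 9, 7]` → shared = [5, 9, 7]
`lists = [shared, shared, shared]` → lists = [[5, 9, 7], [5, 9, 7], [5, 9, 7]]
`lists[0].append(93)` → shared = [5, 9, 7, 93]; lists = [[5, 9, 7, 93], [5, 9, 7, 93], [5, 9, 7, 93]]
`print(lists[1])` → prints [5, 9, 7, 93]
`print(lists[2])` → prints [5, 9, 7, 93]
`print(shared)` → prints [5, 9, 7, 93]

Answer:
[5, 9, 7, 93]
[5, 9, 7, 93]
[5, 9, 7, 93]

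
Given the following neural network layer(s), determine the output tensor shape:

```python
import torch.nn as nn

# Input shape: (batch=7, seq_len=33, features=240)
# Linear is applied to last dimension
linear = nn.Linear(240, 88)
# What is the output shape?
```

Input: (7, 33, 240) -> Output: (7, 33, 88)

Answer: (7, 33, 88)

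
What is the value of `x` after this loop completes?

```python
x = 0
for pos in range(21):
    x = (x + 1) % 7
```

Increment mod 7, 21 times = 0
`x` takes the values: 0 → 1 → 2 → 3 → 4 → 5 → 6 → 0 → 1 → 2 → 3 → 4 → 5 → 6 → 0 → 1 → 2 → 3 → 4 → 5 → 6 → 0

Answer: 0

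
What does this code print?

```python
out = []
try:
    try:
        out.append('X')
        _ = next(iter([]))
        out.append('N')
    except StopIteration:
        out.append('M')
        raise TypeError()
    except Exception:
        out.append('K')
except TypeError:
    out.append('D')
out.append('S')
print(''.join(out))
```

Execution trace: 'X' (inner try body) → 'M' (inner except StopIteration) → 'D' (outer except TypeError) → 'S' (after the try/except). Output: XMDS

Answer: XMDS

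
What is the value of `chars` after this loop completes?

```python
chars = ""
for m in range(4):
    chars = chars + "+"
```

Repeat '+' 4 times
`chars` takes the values: "" → "+" → "++" → "+++" → "++++"

Answer: "++++"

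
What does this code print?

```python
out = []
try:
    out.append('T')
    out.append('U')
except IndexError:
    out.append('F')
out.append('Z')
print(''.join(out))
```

Execution trace: 'T' (try body) → 'U' (try body, no exception) → 'Z' (after the try/except). Output: TUZ

Answer: TUZ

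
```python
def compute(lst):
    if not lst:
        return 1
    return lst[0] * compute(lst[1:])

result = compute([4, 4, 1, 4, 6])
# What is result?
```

Product over [4, 4, 1, 4, 6] = 4 * 4 * 1 * 4 * 6 = 384

Answer: 384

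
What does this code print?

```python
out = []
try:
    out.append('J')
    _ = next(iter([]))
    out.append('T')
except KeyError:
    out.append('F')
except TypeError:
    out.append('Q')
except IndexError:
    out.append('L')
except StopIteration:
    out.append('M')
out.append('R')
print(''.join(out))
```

Execution trace: 'J' (try body) → 'M' (except StopIteration) → 'R' (after the try/except). Output: JMR

Answer: JMR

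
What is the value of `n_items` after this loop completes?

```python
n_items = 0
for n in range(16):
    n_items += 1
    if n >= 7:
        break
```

Loop breaks when n reaches 7, n_items is 8
`n_items` takes the values: 0 → 1 → 2 → 3 → 4 → 5 → 6 → 7 → 8

Answer: 8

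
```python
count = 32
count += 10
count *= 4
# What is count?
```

Trace:
`count = 32` → count = 32
`count += 10` → count = 42
`count *= 4` → count = 168
So count = 168

Answer: 168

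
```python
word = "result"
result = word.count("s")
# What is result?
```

Trace:
`word = "result"` → word = 'result'
`result = word.count("s")` → result = 1
So result = 1

Answer: 1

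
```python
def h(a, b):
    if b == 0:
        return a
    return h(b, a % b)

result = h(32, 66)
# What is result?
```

h(32, 66) -> h(66, 32) -> h(32, 2) -> h(2, 0) -> 2

Answer: 2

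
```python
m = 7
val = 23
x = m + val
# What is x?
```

Trace:
`m = 7` → m = 7
`val = 23` → val = 23
`x = m + val` → x = 30
So x = 30

Answer: 30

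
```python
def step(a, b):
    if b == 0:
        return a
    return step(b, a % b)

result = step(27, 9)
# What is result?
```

step(27, 9) -> step(9, 0) -> 9

Answer: 9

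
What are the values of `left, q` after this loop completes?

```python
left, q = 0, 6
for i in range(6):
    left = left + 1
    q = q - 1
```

left goes 0→6, q goes 6→0
`left, q` takes the values: (0, 6) → (1, 6) → (1, 5) → (2, 5) → (2, 4) → (3, 4) → (3, 3) → (4, 3) → (4, 2) → (5, 2) → (5, 1) → (6, 1) → (6, 0)

Answer: 6, 0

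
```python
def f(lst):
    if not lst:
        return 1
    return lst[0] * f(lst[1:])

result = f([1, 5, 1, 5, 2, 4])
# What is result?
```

Product over [1, 5, 1, 5, 2, 4] = 1 * 5 * 1 * 5 * 2 * 4 = 200

Answer: 200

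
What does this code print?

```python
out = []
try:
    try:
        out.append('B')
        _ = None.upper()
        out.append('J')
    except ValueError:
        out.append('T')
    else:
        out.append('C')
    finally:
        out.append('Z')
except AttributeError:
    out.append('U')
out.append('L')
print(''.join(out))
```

Execution trace: 'B' (try body) → 'Z' (finally) → 'U' (outer except AttributeError) → 'L' (after the try/except). Output: BZUL

Answer: BZUL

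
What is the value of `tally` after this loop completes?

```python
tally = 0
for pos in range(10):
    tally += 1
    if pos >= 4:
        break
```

Loop breaks when pos reaches 4, tally is 5
`tally` takes the values: 0 → 1 → 2 → 3 → 4 → 5

Answer: 5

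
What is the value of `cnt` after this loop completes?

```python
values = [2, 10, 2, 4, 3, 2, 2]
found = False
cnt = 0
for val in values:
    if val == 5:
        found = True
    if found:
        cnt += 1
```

Count elements after first 5 in [2, 10, 2, 4, 3, 2, 2]
`cnt` takes the values: 0

Answer: 0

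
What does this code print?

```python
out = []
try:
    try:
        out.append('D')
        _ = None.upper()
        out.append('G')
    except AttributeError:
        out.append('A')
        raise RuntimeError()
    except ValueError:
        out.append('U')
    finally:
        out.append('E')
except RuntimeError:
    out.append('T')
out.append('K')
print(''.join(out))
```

Execution trace: 'D' (inner try body) → 'A' (inner except AttributeError) → 'E' (inner finally) → 'T' (outer except RuntimeError) → 'K' (after the try/except). Output: DAETK

Answer: DAETK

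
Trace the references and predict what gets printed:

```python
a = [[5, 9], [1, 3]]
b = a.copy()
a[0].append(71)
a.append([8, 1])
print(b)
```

Key concept: shallow copy with nested lists.
Step by step:
`a = [[5, 9], [1, 3]]` → a = [[5, 9], [1, 3]]
`b = a.copy()` → b = [[5, 9], [1, 3]]
`a[0].append(71)` → a = [[5, 9, 71], [1, 3]]; b = [[5, 9, 71], [1, 3]]
`a.append([8, 1])` → a = [[5, 9, 71], [1, 3], [8, 1]]
`print(b)` → prints [[5, 9, 71], [1, 3]]

Answer: [[5, 9, 71], [1, 3]]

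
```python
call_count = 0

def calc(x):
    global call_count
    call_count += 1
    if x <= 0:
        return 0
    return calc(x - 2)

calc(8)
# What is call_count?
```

Linear recursion stepping by 2: 5 calls from x=8 down to ≤0.

Answer: 5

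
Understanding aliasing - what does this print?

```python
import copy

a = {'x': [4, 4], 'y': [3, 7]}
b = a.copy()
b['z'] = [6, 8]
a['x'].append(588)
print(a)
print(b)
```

Key concept: shallow copy of dict with mutable values.
Step by step:
`a = {'x': [4, 4], 'y': [3, 7]}` → a = {'x': [4, 4], 'y': [3, 7]}
`b = a.copy()` → b = {'x': [4, 4], 'y': [3, 7]}
`b['z'] = [6, 8]` → b = {'x': [4, 4], 'y': [3, 7], 'z': [6, 8]}
`a['x'].append(588)` → a = {'x': [4, 4, 588], 'y': [3, 7]}; b = {'x': [4, 4, 588], 'y': [3, 7], 'z': [6, 8]}
`print(a)` → prints {'x': [4, 4, 588], 'y': [3, 7]}
`print(b)` → prints {'x': [4, 4, 588], 'y': [3, 7], 'z': [6, 8]}

Answer:
{'x': [4, 4, 588], 'y': [3, 7]}
{'x': [4, 4, 588], 'y': [3, 7], 'z': [6, 8]}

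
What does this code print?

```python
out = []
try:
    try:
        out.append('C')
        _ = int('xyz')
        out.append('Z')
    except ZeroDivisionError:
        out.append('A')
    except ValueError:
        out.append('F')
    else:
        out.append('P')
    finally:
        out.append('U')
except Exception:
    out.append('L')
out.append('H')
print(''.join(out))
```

Execution trace: 'C' (inner try body) → 'F' (inner except ValueError) → 'U' (inner finally) → 'H' (after the try/except). Output: CFUH

Answer: CFUH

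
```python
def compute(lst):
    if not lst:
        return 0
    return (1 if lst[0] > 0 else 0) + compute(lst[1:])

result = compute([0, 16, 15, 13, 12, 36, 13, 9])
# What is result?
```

Count of positive elements in [0, 16, 15, 13, 12, 36, 13, 9] = 7

Answer: 7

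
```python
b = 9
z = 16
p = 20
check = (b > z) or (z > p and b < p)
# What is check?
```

Trace:
`b = 9` → b = 9
`z = 16` → z = 16
`p = 20` → p = 20
`check = (b > z) or (z > p and b < p)` → check = False
So check = False

Answer: False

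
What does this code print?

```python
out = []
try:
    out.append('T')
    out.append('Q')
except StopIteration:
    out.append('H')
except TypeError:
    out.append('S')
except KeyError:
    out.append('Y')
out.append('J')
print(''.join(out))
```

Execution trace: 'T' (try body) → 'Q' (try body, no exception) → 'J' (after the try/except). Output: TQJ

Answer: TQJ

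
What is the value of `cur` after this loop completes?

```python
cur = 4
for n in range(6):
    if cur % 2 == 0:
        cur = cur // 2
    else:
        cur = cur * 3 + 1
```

Collatz-style transformation from 4
`cur` takes the values: 4 → 2 → 1 → 4 → 2 → 1 → 4

Answer: 4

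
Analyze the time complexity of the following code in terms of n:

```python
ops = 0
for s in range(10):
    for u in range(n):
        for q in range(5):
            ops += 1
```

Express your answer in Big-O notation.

Each loop level contributes: 1 × n × 1. Multiplying the contributions gives O(n).

Answer: O(n)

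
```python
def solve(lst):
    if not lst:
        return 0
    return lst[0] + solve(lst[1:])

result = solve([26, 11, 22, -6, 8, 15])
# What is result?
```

26 + 11 + 22 + (-6) + 8 + 15 + 0 = 76

Answer: 76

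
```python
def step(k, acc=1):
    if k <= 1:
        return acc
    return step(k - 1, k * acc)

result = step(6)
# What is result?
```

Accumulator trace (n, acc): (6, 1) -> (5, 6) -> (4, 30) -> (3, 120) -> (2, 360) -> (1, 720) -> return 720

Answer: 720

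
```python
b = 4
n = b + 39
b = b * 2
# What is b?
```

Trace:
`b = 4` → b = 4
`n = b + 39` → n = 43
`b = b * 2` → b = 8
So b = 8

Answer: 8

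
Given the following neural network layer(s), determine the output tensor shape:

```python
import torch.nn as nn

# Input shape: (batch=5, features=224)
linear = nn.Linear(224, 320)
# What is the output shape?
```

Input: (5, 224) -> Output: (5, 320)

Answer: (5, 320)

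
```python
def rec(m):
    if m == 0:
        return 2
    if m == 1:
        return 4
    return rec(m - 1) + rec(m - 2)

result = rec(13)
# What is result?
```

Build up from base cases: rec(0)=2, rec(1)=4, rec(2)=6, rec(3)=10, rec(4)=16, rec(5)=26, rec(6)=42, ..., rec(13)=1220

Answer: 1220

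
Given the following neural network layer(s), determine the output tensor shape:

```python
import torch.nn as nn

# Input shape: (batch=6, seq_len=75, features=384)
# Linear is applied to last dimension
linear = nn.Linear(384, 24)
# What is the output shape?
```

Input: (6, 75, 384) -> Output: (6, 75, 24)

Answer: (6, 75, 24)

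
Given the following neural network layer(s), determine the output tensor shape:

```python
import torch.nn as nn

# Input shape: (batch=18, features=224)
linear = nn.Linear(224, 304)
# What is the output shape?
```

Input: (18, 224) -> Output: (18, 304)

Answer: (18, 304)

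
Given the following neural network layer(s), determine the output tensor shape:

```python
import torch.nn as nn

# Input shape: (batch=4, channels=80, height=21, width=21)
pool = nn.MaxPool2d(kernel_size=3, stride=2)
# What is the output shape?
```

Input: (4, 80, 21, 21) -> Output: (4, 80, 10, 10)

Answer: (4, 80, 10, 10)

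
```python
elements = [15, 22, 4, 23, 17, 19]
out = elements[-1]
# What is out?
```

Trace:
`elements = [15, 22, 4, 23, 17, 19]` → elements = [15, 22, 4, 23, 17, 19]
`out = elements[-1]` → out = 19
So out = 19

Answer: 19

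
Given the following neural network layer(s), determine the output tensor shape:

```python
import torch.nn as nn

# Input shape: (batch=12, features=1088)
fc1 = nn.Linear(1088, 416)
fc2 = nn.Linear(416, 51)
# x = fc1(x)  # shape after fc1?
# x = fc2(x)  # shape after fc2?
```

Input: (12, 1088) -> after fc1: (12, 416) -> Output: (12, 51)

Answer: (12, 51)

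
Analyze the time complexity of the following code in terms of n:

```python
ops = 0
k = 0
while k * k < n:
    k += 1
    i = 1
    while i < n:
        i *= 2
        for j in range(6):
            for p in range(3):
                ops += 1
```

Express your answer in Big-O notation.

Each loop level contributes: √n × log n × 1 × 1. Multiplying the contributions gives O(√n log n).

Answer: O(√n log n)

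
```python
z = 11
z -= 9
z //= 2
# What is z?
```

Trace:
`z = 11` → z = 11
`z -= 9` → z = 2
`z //= 2` → z = 1
So z = 1

Answer: 1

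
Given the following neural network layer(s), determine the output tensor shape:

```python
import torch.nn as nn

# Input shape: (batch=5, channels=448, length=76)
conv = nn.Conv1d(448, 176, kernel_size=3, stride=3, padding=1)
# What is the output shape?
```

Input: (5, 448, 76) -> Output: (5, 176, 26)

Answer: (5, 176, 26)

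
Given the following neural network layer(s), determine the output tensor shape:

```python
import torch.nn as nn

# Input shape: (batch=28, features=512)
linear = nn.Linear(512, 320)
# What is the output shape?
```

Input: (28, 512) -> Output: (28, 320)

Answer: (28, 320)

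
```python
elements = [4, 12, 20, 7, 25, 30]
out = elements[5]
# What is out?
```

Trace:
`elements = [4, 12, 20, 7, 25, 30]` → elements = [4, 12, 20, 7, 25, 30]
`out = elements[5]` → out = 30
So out = 30

Answer: 30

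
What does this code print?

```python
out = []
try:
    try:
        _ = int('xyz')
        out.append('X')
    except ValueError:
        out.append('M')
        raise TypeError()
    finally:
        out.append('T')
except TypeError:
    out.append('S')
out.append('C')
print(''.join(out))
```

Execution trace: 'M' (inner except ValueError) → 'T' (inner finally) → 'S' (outer except TypeError) → 'C' (after the try/except). Output: MTSC

Answer: MTSC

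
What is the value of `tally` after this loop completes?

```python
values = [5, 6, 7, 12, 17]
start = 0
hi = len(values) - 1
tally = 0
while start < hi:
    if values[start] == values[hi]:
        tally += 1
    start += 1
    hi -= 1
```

Count matching pairs from ends
`tally` takes the values: 0

Answer: 0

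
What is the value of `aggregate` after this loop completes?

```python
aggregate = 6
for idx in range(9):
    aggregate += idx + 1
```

Start at 6, add 1 to 9 = 51
`aggregate` takes the values: 6 → 7 → 9 → 12 → 16 → 21 → 27 → 34 → 42 → 51

Answer: 51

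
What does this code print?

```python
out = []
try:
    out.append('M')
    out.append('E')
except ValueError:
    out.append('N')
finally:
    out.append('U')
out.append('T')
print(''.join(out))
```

Execution trace: 'M' (try body) → 'E' (try body, no exception) → 'U' (finally) → 'T' (after the try/except). Output: MEUT

Answer: MEUT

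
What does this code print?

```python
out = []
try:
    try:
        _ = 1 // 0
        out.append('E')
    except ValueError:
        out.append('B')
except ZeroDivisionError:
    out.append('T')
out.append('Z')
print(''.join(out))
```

Execution trace: 'T' (outer except ZeroDivisionError) → 'Z' (after the try/except). Output: TZ

Answer: TZ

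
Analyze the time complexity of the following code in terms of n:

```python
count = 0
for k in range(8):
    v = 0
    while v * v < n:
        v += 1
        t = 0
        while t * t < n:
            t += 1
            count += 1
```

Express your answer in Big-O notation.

Each loop level contributes: 1 × √n × √n. Multiplying the contributions gives O(n).

Answer: O(n)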